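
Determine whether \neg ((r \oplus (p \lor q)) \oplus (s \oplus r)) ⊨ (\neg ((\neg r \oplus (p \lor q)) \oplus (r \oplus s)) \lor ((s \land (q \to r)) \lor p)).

no

p | q | r | s || φ | ψ
1 | 1 | 1 | 1 || 1 | 1
1 | 1 | 1 | 0 || 0 | 1
1 | 1 | 0 | 1 || 1 | 1
1 | 1 | 0 | 0 || 0 | 1
1 | 0 | 1 | 1 || 1 | 1
1 | 0 | 1 | 0 || 0 | 1
1 | 0 | 0 | 1 || 1 | 1
1 | 0 | 0 | 0 || 0 | 1
0 | 1 | 1 | 1 || 1 | 1
0 | 1 | 1 | 0 || 0 | 1
0 | 1 | 0 | 1 || 1 | 0
0 | 1 | 0 | 0 || 0 | 1
0 | 0 | 1 | 1 || 0 | 1
0 | 0 | 1 | 0 || 1 | 0
0 | 0 | 0 | 1 || 0 | 1
0 | 0 | 0 | 0 || 1 | 0
At p=0, q=1, r=0, s=1 we have φ true but ψ false, so φ does not entail ψ.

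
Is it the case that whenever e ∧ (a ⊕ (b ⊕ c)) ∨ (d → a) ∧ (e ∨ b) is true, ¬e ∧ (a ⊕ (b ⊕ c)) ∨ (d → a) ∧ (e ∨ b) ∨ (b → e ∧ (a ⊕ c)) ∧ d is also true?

no

a  b  c  d  e  |  φ  ψ
1  1  1  1  1  |  1  1
1  1  1  1  0  |  1  1
1  1  1  0  1  |  1  1
1  1  1  0  0  |  1  1
1  1  0  1  1  |  1  1
1  1  0  1  0  |  1  1
1  1  0  0  1  |  1  1
1  1  0  0  0  |  1  1
1  0  1  1  1  |  1  1
1  0  1  1  0  |  0  1
1  0  1  0  1  |  1  1
1  0  1  0  0  |  0  0
1  0  0  1  1  |  1  1
1  0  0  1  0  |  0  1
1  0  0  0  1  |  1  1
1  0  0  0  0  |  0  1
0  1  1  1  1  |  0  1
0  1  1  1  0  |  0  0
0  1  1  0  1  |  1  1
0  1  1  0  0  |  1  1
0  1  0  1  1  |  1  0
0  1  0  1  0  |  0  1
0  1  0  0  1  |  1  1
0  1  0  0  0  |  1  1
0  0  1  1  1  |  1  1
0  0  1  1  0  |  0  1
0  0  1  0  1  |  1  1
0  0  1  0  0  |  0  1
0  0  0  1  1  |  0  1
0  0  0  1  0  |  0  1
0  0  0  0  1  |  1  1
0  0  0  0  0  |  0  0
At a=0, b=1, c=0, d=1, e=1 we have φ true but ψ false, so φ does not entail ψ.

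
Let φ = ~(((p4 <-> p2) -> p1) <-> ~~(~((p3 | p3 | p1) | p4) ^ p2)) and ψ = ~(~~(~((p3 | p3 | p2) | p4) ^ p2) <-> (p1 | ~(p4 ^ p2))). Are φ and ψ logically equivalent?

not equivalent

p1 | p2 | p3 | p4 || φ | ψ
0  | 0  | 0  | 0  || 1 | 0
0  | 0  | 0  | 1  || 1 | 0
0  | 0  | 1  | 0  || 0 | 1
0  | 0  | 1  | 1  || 1 | 0
0  | 1  | 0  | 0  || 1 | 1
0  | 1  | 0  | 1  || 1 | 0
0  | 1  | 1  | 0  || 0 | 1
0  | 1  | 1  | 1  || 1 | 0
1  | 0  | 0  | 0  || 1 | 0
1  | 0  | 0  | 1  || 1 | 1
1  | 0  | 1  | 0  || 1 | 1
1  | 0  | 1  | 1  || 1 | 1
1  | 1  | 0  | 0  || 0 | 0
1  | 1  | 0  | 1  || 0 | 0
1  | 1  | 1  | 0  || 0 | 0
1  | 1  | 1  | 1  || 0 | 0
The columns differ at p1=0, p2=0, p3=0, p4=0 (φ=1, ψ=0), so they are not equivalent.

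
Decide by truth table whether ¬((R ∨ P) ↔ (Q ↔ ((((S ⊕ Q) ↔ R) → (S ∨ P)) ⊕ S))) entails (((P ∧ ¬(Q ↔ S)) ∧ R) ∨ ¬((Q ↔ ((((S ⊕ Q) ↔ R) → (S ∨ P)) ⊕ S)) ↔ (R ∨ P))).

yes

P | Q | R | S | φ | ψ
- | - | - | - | - | -
F | F | F | F | T | T
F | F | F | T | T | T
F | F | T | F | T | T
F | F | T | T | F | F
F | T | F | F | T | T
F | T | F | T | F | F
F | T | T | F | T | T
F | T | T | T | T | T
T | F | F | F | T | T
T | F | F | T | F | F
T | F | T | F | T | T
T | F | T | T | F | T
T | T | F | F | F | F
T | T | F | T | T | T
T | T | T | F | F | T
T | T | T | T | T | T
In every row where φ is true, ψ is also true, so φ ⊨ ψ.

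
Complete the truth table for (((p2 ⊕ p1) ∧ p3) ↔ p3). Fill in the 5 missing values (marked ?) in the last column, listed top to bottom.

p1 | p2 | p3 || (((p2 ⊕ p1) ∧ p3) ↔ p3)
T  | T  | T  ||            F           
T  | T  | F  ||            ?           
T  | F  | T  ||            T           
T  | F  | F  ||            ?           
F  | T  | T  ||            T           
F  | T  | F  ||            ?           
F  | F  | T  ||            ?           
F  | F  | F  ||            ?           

T, T, T, F, T

Row p1=T, p2=T, p3=F: ((p2 ⊕ p1) ∧ p3) = F, so (((p2 ⊕ p1) ∧ p3) ↔ p3) = T.
Row p1=T, p2=F, p3=F: ((p2 ⊕ p1) ∧ p3) = F, so (((p2 ⊕ p1) ∧ p3) ↔ p3) = T.
Row p1=F, p2=T, p3=F: ((p2 ⊕ p1) ∧ p3) = F, so (((p2 ⊕ p1) ∧ p3) ↔ p3) = T.
Row p1=F, p2=F, p3=T: ((p2 ⊕ p1) ∧ p3) = F, so (((p2 ⊕ p1) ∧ p3) ↔ p3) = F.
Row p1=F, p2=F, p3=F: ((p2 ⊕ p1) ∧ p3) = F, so (((p2 ⊕ p1) ∧ p3) ↔ p3) = T.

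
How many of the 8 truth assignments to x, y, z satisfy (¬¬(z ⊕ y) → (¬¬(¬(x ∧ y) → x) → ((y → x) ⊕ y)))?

x | y | z || (z ⊕ y) | ¬(z ⊕ y) | ¬¬(z ⊕ y) | (x ∧ y) | ¬(x ∧ y) | (¬(x ∧ y) → x) | ¬(¬(x ∧ y) → x) | ¬¬(¬(x ∧ y) → x) | (y → x) | ((y → x) ⊕ y) | φ
1 | 1 | 1 ||    0    |    1     |     0     |    1    |    0     |       1        |        0        |        1         |    1    |       0       | 1
1 | 1 | 0 ||    1    |    0     |     1     |    1    |    0     |       1        |        0        |        1         |    1    |       0       | 0
1 | 0 | 1 ||    1    |    0     |     1     |    0    |    1     |       1        |        0        |        1         |    1    |       1       | 1
1 | 0 | 0 ||    0    |    1     |     0     |    0    |    1     |       1        |        0        |        1         |    1    |       1       | 1
0 | 1 | 1 ||    0    |    1     |     0     |    0    |    1     |       0        |        1        |        0         |    0    |       1       | 1
0 | 1 | 0 ||    1    |    0     |     1     |    0    |    1     |       0        |        1        |        0         |    0    |       1       | 1
0 | 0 | 1 ||    1    |    0     |     1     |    0    |    1     |       0        |        1        |        0         |    1    |       1       | 1
0 | 0 | 0 ||    0    |    1     |     0     |    0    |    1     |       0        |        1        |        0         |    1    |       1       | 1
The formula is true on 7 of the 8 rows.

7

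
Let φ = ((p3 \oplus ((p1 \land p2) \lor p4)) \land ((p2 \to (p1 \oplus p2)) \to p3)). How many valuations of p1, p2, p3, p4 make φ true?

p1 | p2 | p3 | p4 || φ
F  | F  | F  | F  || F
F  | F  | F  | T  || F
F  | F  | T  | F  || T
F  | F  | T  | T  || F
F  | T  | F  | F  || F
F  | T  | F  | T  || F
F  | T  | T  | F  || T
F  | T  | T  | T  || F
T  | F  | F  | F  || F
T  | F  | F  | T  || F
T  | F  | T  | F  || T
T  | F  | T  | T  || F
T  | T  | F  | F  || T
T  | T  | F  | T  || T
T  | T  | T  | F  || F
T  | T  | T  | T  || F
The formula is true on 5 of the 16 rows.

5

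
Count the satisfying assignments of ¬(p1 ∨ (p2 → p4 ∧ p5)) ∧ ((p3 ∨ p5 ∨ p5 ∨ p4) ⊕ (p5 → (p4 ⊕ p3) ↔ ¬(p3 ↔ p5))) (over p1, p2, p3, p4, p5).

p1  p2  p3  p4  p5  |  φ
F   F   F   F   F   |  F
F   F   F   F   T   |  F
F   F   F   T   F   |  F
F   F   F   T   T   |  F
F   F   T   F   F   |  F
F   F   T   F   T   |  F
F   F   T   T   F   |  F
F   F   T   T   T   |  F
F   T   F   F   F   |  F
F   T   F   F   T   |  T
F   T   F   T   F   |  T
F   T   F   T   T   |  F
F   T   T   F   F   |  F
F   T   T   F   T   |  T
F   T   T   T   F   |  F
F   T   T   T   T   |  F
T   F   F   F   F   |  F
T   F   F   F   T   |  F
T   F   F   T   F   |  F
T   F   F   T   T   |  F
T   F   T   F   F   |  F
T   F   T   F   T   |  F
T   F   T   T   F   |  F
T   F   T   T   T   |  F
T   T   F   F   F   |  F
T   T   F   F   T   |  F
T   T   F   T   F   |  F
T   T   F   T   T   |  F
T   T   T   F   F   |  F
T   T   T   F   T   |  F
T   T   T   T   F   |  F
T   T   T   T   T   |  F
The formula is true on 3 of the 32 rows.

3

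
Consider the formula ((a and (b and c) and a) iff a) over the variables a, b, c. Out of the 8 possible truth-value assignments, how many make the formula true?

a  b  c  |  (b and c)  (a and (b and c) and a)  φ
T  T  T  |      T                 T             T
T  T  F  |      F                 F             F
T  F  T  |      F                 F             F
T  F  F  |      F                 F             F
F  T  T  |      T                 F             T
F  T  F  |      F                 F             T
F  F  T  |      F                 F             T
F  F  F  |      F                 F             T
The formula is true on 5 of the 8 rows.

5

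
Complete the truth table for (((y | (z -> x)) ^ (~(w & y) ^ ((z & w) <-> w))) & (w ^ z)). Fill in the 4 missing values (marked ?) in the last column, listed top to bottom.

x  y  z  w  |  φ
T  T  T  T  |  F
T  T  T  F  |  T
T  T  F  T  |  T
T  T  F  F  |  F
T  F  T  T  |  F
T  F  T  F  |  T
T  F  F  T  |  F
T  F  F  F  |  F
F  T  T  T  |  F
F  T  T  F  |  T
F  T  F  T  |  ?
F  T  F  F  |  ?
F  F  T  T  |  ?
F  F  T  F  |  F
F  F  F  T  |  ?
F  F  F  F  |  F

Row x=F, y=T, z=F, w=T: ((y | (z -> x)) ^ (~(w & y) ^ ((z & w) <-> w))) = T, (w ^ z) = T, so the formula = T.
Row x=F, y=T, z=F, w=F: ((y | (z -> x)) ^ (~(w & y) ^ ((z & w) <-> w))) = T, (w ^ z) = F, so the formula = F.
Row x=F, y=F, z=T, w=T: ((y | (z -> x)) ^ (~(w & y) ^ ((z & w) <-> w))) = F, (w ^ z) = F, so the formula = F.
Row x=F, y=F, z=F, w=T: ((y | (z -> x)) ^ (~(w & y) ^ ((z & w) <-> w))) = F, (w ^ z) = T, so the formula = F.

T, F, F, F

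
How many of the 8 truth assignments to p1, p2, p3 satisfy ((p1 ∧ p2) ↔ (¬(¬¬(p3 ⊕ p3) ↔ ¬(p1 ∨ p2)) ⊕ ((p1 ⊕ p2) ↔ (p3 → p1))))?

p1 | p2 | p3 || (p1 ∧ p2) | (p3 ⊕ p3) | ¬(p3 ⊕ p3) | ¬¬(p3 ⊕ p3) | (p1 ∨ p2) | ¬(p1 ∨ p2) | (¬¬(p3 ⊕ p3) ↔ ¬(p1 ∨ p2)) | ¬(¬¬(p3 ⊕ p3) ↔ ¬(p1 ∨ p2)) | (p1 ⊕ p2) | (p3 → p1) | ((p1 ⊕ p2) ↔ (p3 → p1)) | φ
1  | 1  | 1  ||     1     |     0     |     1      |      0      |     1     |     0      |             1              |              0              |     0     |     1     |            0            | 0
1  | 1  | 0  ||     1     |     0     |     1      |      0      |     1     |     0      |             1              |              0              |     0     |     1     |            0            | 0
1  | 0  | 1  ||     0     |     0     |     1      |      0      |     1     |     0      |             1              |              0              |     1     |     1     |            1            | 0
1  | 0  | 0  ||     0     |     0     |     1      |      0      |     1     |     0      |             1              |              0              |     1     |     1     |            1            | 0
0  | 1  | 1  ||     0     |     0     |     1      |      0      |     1     |     0      |             1              |              0              |     1     |     0     |            0            | 1
0  | 1  | 0  ||     0     |     0     |     1      |      0      |     1     |     0      |             1              |              0              |     1     |     1     |            1            | 0
0  | 0  | 1  ||     0     |     0     |     1      |      0      |     0     |     1      |             0              |              1              |     0     |     0     |            1            | 1
0  | 0  | 0  ||     0     |     0     |     1      |      0      |     0     |     1      |             0              |              1              |     0     |     1     |            0            | 0
The formula is true on 2 of the 8 rows.

2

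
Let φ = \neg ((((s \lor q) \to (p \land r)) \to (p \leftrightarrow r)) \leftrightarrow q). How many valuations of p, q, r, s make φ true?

6

p | q | r | s | φ
- | - | - | - | -
F | F | F | F | T
F | F | F | T | T
F | F | T | F | F
F | F | T | T | T
F | T | F | F | F
F | T | F | T | F
F | T | T | F | F
F | T | T | T | F
T | F | F | F | F
T | F | F | T | T
T | F | T | F | T
T | F | T | T | T
T | T | F | F | F
T | T | F | T | F
T | T | T | F | F
T | T | T | T | F
The formula is true on 6 of the 16 rows.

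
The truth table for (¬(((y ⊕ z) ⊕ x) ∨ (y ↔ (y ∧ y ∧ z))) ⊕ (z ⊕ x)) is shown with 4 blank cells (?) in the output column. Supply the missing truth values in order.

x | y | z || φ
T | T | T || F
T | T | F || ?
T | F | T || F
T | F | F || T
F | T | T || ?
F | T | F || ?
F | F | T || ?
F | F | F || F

F, T, F, T

Row x=T, y=T, z=F: ¬(((y ⊕ z) ⊕ x) ∨ (y ↔ (y ∧ y ∧ z))) = T, (z ⊕ x) = T, so the formula = F.
Row x=F, y=T, z=T: ¬(((y ⊕ z) ⊕ x) ∨ (y ↔ (y ∧ y ∧ z))) = F, (z ⊕ x) = T, so the formula = T.
Row x=F, y=T, z=F: ¬(((y ⊕ z) ⊕ x) ∨ (y ↔ (y ∧ y ∧ z))) = F, (z ⊕ x) = F, so the formula = F.
Row x=F, y=F, z=T: ¬(((y ⊕ z) ⊕ x) ∨ (y ↔ (y ∧ y ∧ z))) = F, (z ⊕ x) = T, so the formula = T.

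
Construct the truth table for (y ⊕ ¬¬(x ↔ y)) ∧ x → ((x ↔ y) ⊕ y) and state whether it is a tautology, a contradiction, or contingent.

x | y || (x ↔ y) | ¬(x ↔ y) | ¬¬(x ↔ y) | (y ⊕ ¬¬(x ↔ y)) | ((y ⊕ ¬¬(x ↔ y)) ∧ x) | ((x ↔ y) ⊕ y) | φ
1 | 1 ||    1    |    0     |     1     |        0        |           0           |       0       | 1
1 | 0 ||    0    |    1     |     0     |        0        |           0           |       0       | 1
0 | 1 ||    0    |    1     |     0     |        1        |           0           |       1       | 1
0 | 0 ||    1    |    0     |     1     |        1        |           0           |       1       | 1
Every row is 1, so the formula is a tautology.

tautology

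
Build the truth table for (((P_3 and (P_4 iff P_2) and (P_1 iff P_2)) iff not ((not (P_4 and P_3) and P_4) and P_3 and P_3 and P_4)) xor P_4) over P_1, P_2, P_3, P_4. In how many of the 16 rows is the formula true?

8

P_1 | P_2 | P_3 | P_4 | (P_4 iff P_2) | (P_1 iff P_2) | (P_4 and P_3) | not (P_4 and P_3) | (not (P_4 and P_3) and P_4) | φ
--- | --- | --- | --- | ------------- | ------------- | ------------- | ----------------- | --------------------------- | -
 F  |  F  |  F  |  F  |       T       |       T       |       F       |         T         |              F              | F
 F  |  F  |  F  |  T  |       F       |       T       |       F       |         T         |              T              | T
 F  |  F  |  T  |  F  |       T       |       T       |       F       |         T         |              F              | T
 F  |  F  |  T  |  T  |       F       |       T       |       T       |         F         |              F              | T
 F  |  T  |  F  |  F  |       F       |       F       |       F       |         T         |              F              | F
 F  |  T  |  F  |  T  |       T       |       F       |       F       |         T         |              T              | T
 F  |  T  |  T  |  F  |       F       |       F       |       F       |         T         |              F              | F
 F  |  T  |  T  |  T  |       T       |       F       |       T       |         F         |              F              | T
 T  |  F  |  F  |  F  |       T       |       F       |       F       |         T         |              F              | F
 T  |  F  |  F  |  T  |       F       |       F       |       F       |         T         |              T              | T
 T  |  F  |  T  |  F  |       T       |       F       |       F       |         T         |              F              | F
 T  |  F  |  T  |  T  |       F       |       F       |       T       |         F         |              F              | T
 T  |  T  |  F  |  F  |       F       |       T       |       F       |         T         |              F              | F
 T  |  T  |  F  |  T  |       T       |       T       |       F       |         T         |              T              | T
 T  |  T  |  T  |  F  |       F       |       T       |       F       |         T         |              F              | F
 T  |  T  |  T  |  T  |       T       |       T       |       T       |         F         |              F              | F
The formula is true on 8 of the 16 rows.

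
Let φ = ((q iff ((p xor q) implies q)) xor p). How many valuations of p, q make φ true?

  p      q    |  (p xor q)  ((p xor q) implies q)    φ  
False  False  |    False             True          False
False   True  |     True             True           True
 True  False  |     True            False          False
 True   True  |    False             True          False
The formula is true on 1 of the 4 rows.

1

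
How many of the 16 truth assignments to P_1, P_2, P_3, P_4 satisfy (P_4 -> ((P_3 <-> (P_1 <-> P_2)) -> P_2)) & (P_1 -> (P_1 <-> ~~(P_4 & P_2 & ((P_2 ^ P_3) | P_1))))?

P_1  P_2  P_3  P_4     (P_1 <-> P_2)  (P_3 <-> (P_1 <-> P_2))  (P_4 & P_2)  (P_2 ^ P_3)  ((P_2 ^ P_3) | P_1)  φ
 T    T    T    T            T                   T                  T            F                T           T
 T    T    T    F            T                   T                  F            F                T           F
 T    T    F    T            T                   F                  T            T                T           T
 T    T    F    F            T                   F                  F            T                T           F
 T    F    T    T            F                   F                  F            T                T           F
 T    F    T    F            F                   F                  F            T                T           F
 T    F    F    T            F                   T                  F            F                T           F
 T    F    F    F            F                   T                  F            F                T           F
 F    T    T    T            F                   F                  T            F                F           T
 F    T    T    F            F                   F                  F            F                F           T
 F    T    F    T            F                   T                  T            T                T           T
 F    T    F    F            F                   T                  F            T                T           T
 F    F    T    T            T                   T                  F            T                T           F
 F    F    T    F            T                   T                  F            T                T           T
 F    F    F    T            T                   F                  F            F                F           T
 F    F    F    F            T                   F                  F            F                F           T
The formula is true on 9 of the 16 rows.

9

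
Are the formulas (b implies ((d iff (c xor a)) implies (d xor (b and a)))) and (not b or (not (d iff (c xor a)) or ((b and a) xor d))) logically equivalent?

equivalent

a | b | c | d | φ | ψ
- | - | - | - | - | -
T | T | T | T | T | T
T | T | T | F | T | T
T | T | F | T | F | F
T | T | F | F | T | T
T | F | T | T | T | T
T | F | T | F | T | T
T | F | F | T | T | T
T | F | F | F | T | T
F | T | T | T | T | T
F | T | T | F | T | T
F | T | F | T | T | T
F | T | F | F | F | F
F | F | T | T | T | T
F | F | T | F | T | T
F | F | F | T | T | T
F | F | F | F | T | T
The columns for φ and ψ agree on every row, so they are logically equivalent.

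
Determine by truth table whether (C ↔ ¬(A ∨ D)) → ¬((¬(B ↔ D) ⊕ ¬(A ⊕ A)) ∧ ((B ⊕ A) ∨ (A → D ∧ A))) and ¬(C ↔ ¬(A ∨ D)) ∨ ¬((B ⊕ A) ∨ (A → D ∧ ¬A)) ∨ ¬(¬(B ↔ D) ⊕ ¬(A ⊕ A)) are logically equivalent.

not equivalent

A | B | C | D | φ | ψ
- | - | - | - | - | -
1 | 1 | 1 | 1 | 1 | 1
1 | 1 | 1 | 0 | 1 | 1
1 | 1 | 0 | 1 | 0 | 1
1 | 1 | 0 | 0 | 1 | 1
1 | 0 | 1 | 1 | 1 | 1
1 | 0 | 1 | 0 | 1 | 1
1 | 0 | 0 | 1 | 1 | 1
1 | 0 | 0 | 0 | 0 | 0
0 | 1 | 1 | 1 | 1 | 1
0 | 1 | 1 | 0 | 1 | 1
0 | 1 | 0 | 1 | 0 | 0
0 | 1 | 0 | 0 | 1 | 1
0 | 0 | 1 | 1 | 1 | 1
0 | 0 | 1 | 0 | 0 | 0
0 | 0 | 0 | 1 | 1 | 1
0 | 0 | 0 | 0 | 1 | 1
The columns differ at A=1, B=1, C=0, D=1 (φ=0, ψ=1), so they are not equivalent.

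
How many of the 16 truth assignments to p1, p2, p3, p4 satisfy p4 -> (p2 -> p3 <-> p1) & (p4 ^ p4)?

p1  p2  p3  p4  |  φ
T   T   T   T   |  F
T   T   T   F   |  T
T   T   F   T   |  F
T   T   F   F   |  T
T   F   T   T   |  F
T   F   T   F   |  T
T   F   F   T   |  F
T   F   F   F   |  T
F   T   T   T   |  F
F   T   T   F   |  T
F   T   F   T   |  F
F   T   F   F   |  T
F   F   T   T   |  F
F   F   T   F   |  T
F   F   F   T   |  F
F   F   F   F   |  T
The formula is true on 8 of the 16 rows.

8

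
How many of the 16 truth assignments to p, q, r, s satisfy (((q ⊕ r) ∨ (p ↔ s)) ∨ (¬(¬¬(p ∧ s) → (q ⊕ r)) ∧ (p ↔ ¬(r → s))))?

12

p  q  r  s  |  (q ⊕ r)  (p ↔ s)  ((q ⊕ r) ∨ (p ↔ s))  (p ∧ s)  ¬(p ∧ s)  ¬¬(p ∧ s)  (¬¬(p ∧ s) → (q ⊕ r))  ¬(¬¬(p ∧ s) → (q ⊕ r))  (r → s)  ¬(r → s)  (p ↔ ¬(r → s))  φ
T  T  T  T  |     F        T              T              T        F          T                F                      T                T        F            F         T
T  T  T  F  |     F        F              F              F        T          F                T                      F                F        T            T         F
T  T  F  T  |     T        T              T              T        F          T                T                      F                T        F            F         T
T  T  F  F  |     T        F              T              F        T          F                T                      F                T        F            F         T
T  F  T  T  |     T        T              T              T        F          T                T                      F                T        F            F         T
T  F  T  F  |     T        F              T              F        T          F                T                      F                F        T            T         T
T  F  F  T  |     F        T              T              T        F          T                F                      T                T        F            F         T
T  F  F  F  |     F        F              F              F        T          F                T                      F                T        F            F         F
F  T  T  T  |     F        F              F              F        T          F                T                      F                T        F            T         F
F  T  T  F  |     F        T              T              F        T          F                T                      F                F        T            F         T
F  T  F  T  |     T        F              T              F        T          F                T                      F                T        F            T         T
F  T  F  F  |     T        T              T              F        T          F                T                      F                T        F            T         T
F  F  T  T  |     T        F              T              F        T          F                T                      F                T        F            T         T
F  F  T  F  |     T        T              T              F        T          F                T                      F                F        T            F         T
F  F  F  T  |     F        F              F              F        T          F                T                      F                T        F            T         F
F  F  F  F  |     F        T              T              F        T          F                T                      F                T        F            T         T
The formula is true on 12 of the 16 rows.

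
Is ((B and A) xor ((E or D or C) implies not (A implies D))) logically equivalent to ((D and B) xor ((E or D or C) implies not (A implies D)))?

A  B  C  D  E  |  φ  ψ
F  F  F  F  F  |  T  T
F  F  F  F  T  |  F  F
F  F  F  T  F  |  F  F
F  F  F  T  T  |  F  F
F  F  T  F  F  |  F  F
F  F  T  F  T  |  F  F
F  F  T  T  F  |  F  F
F  F  T  T  T  |  F  F
F  T  F  F  F  |  T  T
F  T  F  F  T  |  F  F
F  T  F  T  F  |  F  T
F  T  F  T  T  |  F  T
F  T  T  F  F  |  F  F
F  T  T  F  T  |  F  F
F  T  T  T  F  |  F  T
F  T  T  T  T  |  F  T
T  F  F  F  F  |  T  T
T  F  F  F  T  |  T  T
T  F  F  T  F  |  F  F
T  F  F  T  T  |  F  F
T  F  T  F  F  |  T  T
T  F  T  F  T  |  T  T
T  F  T  T  F  |  F  F
T  F  T  T  T  |  F  F
T  T  F  F  F  |  F  T
T  T  F  F  T  |  F  T
T  T  F  T  F  |  T  T
T  T  F  T  T  |  T  T
T  T  T  F  F  |  F  T
T  T  T  F  T  |  F  T
T  T  T  T  F  |  T  T
T  T  T  T  T  |  T  T
The columns differ at A=F, B=T, C=F, D=T, E=F (φ=F, ψ=T), so they are not equivalent.

not equivalent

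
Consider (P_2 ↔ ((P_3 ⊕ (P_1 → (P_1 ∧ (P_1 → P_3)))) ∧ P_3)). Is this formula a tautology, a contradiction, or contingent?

contingent

P_1 | P_2 | P_3 | φ
--- | --- | --- | -
 T  |  T  |  T  | F
 T  |  T  |  F  | F
 T  |  F  |  T  | T
 T  |  F  |  F  | T
 F  |  T  |  T  | F
 F  |  T  |  F  | F
 F  |  F  |  T  | T
 F  |  F  |  F  | T
4 of 8 rows are T, so the formula is contingent.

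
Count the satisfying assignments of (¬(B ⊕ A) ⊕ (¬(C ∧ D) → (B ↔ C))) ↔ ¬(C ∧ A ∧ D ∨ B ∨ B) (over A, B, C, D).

  A      B      C      D    |  (B ⊕ A)  ¬(B ⊕ A)  (C ∧ D)  ¬(C ∧ D)  (B ↔ C)  (¬(C ∧ D) → (B ↔ C))  (C ∧ A ∧ D)  ((C ∧ A ∧ D) ∨ B ∨ B)  ¬((C ∧ A ∧ D) ∨ B ∨ B)    φ  
 True   True   True   True  |   False     True      True    False      True           True              True              True                  False            True
 True   True   True  False  |   False     True     False     True      True           True             False              True                  False            True
 True   True  False   True  |   False     True     False     True     False          False             False              True                  False           False
 True   True  False  False  |   False     True     False     True     False          False             False              True                  False           False
 True  False   True   True  |    True    False      True    False     False           True              True              True                  False           False
 True  False   True  False  |    True    False     False     True     False          False             False             False                   True           False
 True  False  False   True  |    True    False     False     True      True           True             False             False                   True            True
 True  False  False  False  |    True    False     False     True      True           True             False             False                   True            True
False   True   True   True  |    True    False      True    False      True           True             False              True                  False           False
False   True   True  False  |    True    False     False     True      True           True             False              True                  False           False
False   True  False   True  |    True    False     False     True     False          False             False              True                  False            True
False   True  False  False  |    True    False     False     True     False          False             False              True                  False            True
False  False   True   True  |   False     True      True    False     False           True             False             False                   True           False
False  False   True  False  |   False     True     False     True     False          False             False             False                   True            True
False  False  False   True  |   False     True     False     True      True           True             False             False                   True           False
False  False  False  False  |   False     True     False     True      True           True             False             False                   True           False
The formula is true on 7 of the 16 rows.

7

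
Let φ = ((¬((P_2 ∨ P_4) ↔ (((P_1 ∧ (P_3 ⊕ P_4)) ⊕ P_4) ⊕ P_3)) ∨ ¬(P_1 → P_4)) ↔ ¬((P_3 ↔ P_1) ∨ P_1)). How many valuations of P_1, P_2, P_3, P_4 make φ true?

 P_1  |  P_2  |  P_3  |  P_4  || (P_2 ∨ P_4) | (P_3 ⊕ P_4) | (P_1 ∧ (P_3 ⊕ P_4)) | ((P_1 ∧ (P_3 ⊕ P_4)) ⊕ P_4) | (P_1 → P_4) | ¬(P_1 → P_4) | (P_3 ↔ P_1) | ((P_3 ↔ P_1) ∨ P_1) | ¬((P_3 ↔ P_1) ∨ P_1) |   φ  
False | False | False | False ||    False    |    False    |        False        |            False            |     True    |    False     |     True    |         True        |        False         |  True
False | False | False |  True ||     True    |     True    |        False        |             True            |     True    |    False     |     True    |         True        |        False         |  True
False | False |  True | False ||    False    |     True    |        False        |            False            |     True    |    False     |    False    |        False        |         True         |  True
False | False |  True |  True ||     True    |    False    |        False        |             True            |     True    |    False     |    False    |        False        |         True         |  True
False |  True | False | False ||     True    |    False    |        False        |            False            |     True    |    False     |     True    |         True        |        False         | False
False |  True | False |  True ||     True    |     True    |        False        |             True            |     True    |    False     |     True    |         True        |        False         |  True
False |  True |  True | False ||     True    |     True    |        False        |            False            |     True    |    False     |    False    |        False        |         True         | False
False |  True |  True |  True ||     True    |    False    |        False        |             True            |     True    |    False     |    False    |        False        |         True         |  True
 True | False | False | False ||    False    |    False    |        False        |            False            |    False    |     True     |    False    |         True        |        False         | False
 True | False | False |  True ||     True    |     True    |         True        |            False            |     True    |    False     |    False    |         True        |        False         | False
 True | False |  True | False ||    False    |     True    |         True        |             True            |    False    |     True     |     True    |         True        |        False         | False
 True | False |  True |  True ||     True    |    False    |        False        |             True            |     True    |    False     |     True    |         True        |        False         | False
 True |  True | False | False ||     True    |    False    |        False        |            False            |    False    |     True     |    False    |         True        |        False         | False
 True |  True | False |  True ||     True    |     True    |         True        |            False            |     True    |    False     |    False    |         True        |        False         | False
 True |  True |  True | False ||     True    |     True    |         True        |             True            |    False    |     True     |     True    |         True        |        False         | False
 True |  True |  True |  True ||     True    |    False    |        False        |             True            |     True    |    False     |     True    |         True        |        False         | False
The formula is true on 6 of the 16 rows.

6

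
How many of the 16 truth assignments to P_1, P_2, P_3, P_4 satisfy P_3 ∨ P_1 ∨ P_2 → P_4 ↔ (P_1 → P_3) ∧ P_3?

7

P_1  P_2  P_3  P_4  |  φ
 0    0    0    0   |  0
 0    0    0    1   |  0
 0    0    1    0   |  0
 0    0    1    1   |  1
 0    1    0    0   |  1
 0    1    0    1   |  0
 0    1    1    0   |  0
 0    1    1    1   |  1
 1    0    0    0   |  1
 1    0    0    1   |  0
 1    0    1    0   |  0
 1    0    1    1   |  1
 1    1    0    0   |  1
 1    1    0    1   |  0
 1    1    1    0   |  0
 1    1    1    1   |  1
The formula is true on 7 of the 16 rows.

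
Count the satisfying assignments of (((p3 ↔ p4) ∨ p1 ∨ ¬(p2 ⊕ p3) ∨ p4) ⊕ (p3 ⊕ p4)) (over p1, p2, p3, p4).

9

p1 | p2 | p3 | p4 | φ
-- | -- | -- | -- | -
T  | T  | T  | T  | T
T  | T  | T  | F  | F
T  | T  | F  | T  | F
T  | T  | F  | F  | T
T  | F  | T  | T  | T
T  | F  | T  | F  | F
T  | F  | F  | T  | F
T  | F  | F  | F  | T
F  | T  | T  | T  | T
F  | T  | T  | F  | F
F  | T  | F  | T  | F
F  | T  | F  | F  | T
F  | F  | T  | T  | T
F  | F  | T  | F  | T
F  | F  | F  | T  | F
F  | F  | F  | F  | T
The formula is true on 9 of the 16 rows.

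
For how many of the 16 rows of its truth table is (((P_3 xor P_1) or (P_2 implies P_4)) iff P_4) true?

 P_1  |  P_2  |  P_3  |  P_4  || (P_3 xor P_1) | (P_2 implies P_4) |   φ  
False | False | False | False ||     False     |        True       | False
False | False | False |  True ||     False     |        True       |  True
False | False |  True | False ||      True     |        True       | False
False | False |  True |  True ||      True     |        True       |  True
False |  True | False | False ||     False     |       False       |  True
False |  True | False |  True ||     False     |        True       |  True
False |  True |  True | False ||      True     |       False       | False
False |  True |  True |  True ||      True     |        True       |  True
 True | False | False | False ||      True     |        True       | False
 True | False | False |  True ||      True     |        True       |  True
 True | False |  True | False ||     False     |        True       | False
 True | False |  True |  True ||     False     |        True       |  True
 True |  True | False | False ||      True     |       False       | False
 True |  True | False |  True ||      True     |        True       |  True
 True |  True |  True | False ||     False     |       False       |  True
 True |  True |  True |  True ||     False     |        True       |  True
The formula is true on 10 of the 16 rows.

10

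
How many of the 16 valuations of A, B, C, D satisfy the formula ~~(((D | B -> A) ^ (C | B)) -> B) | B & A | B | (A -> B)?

14

A  B  C  D     (D | B)  ((D | B) -> A)  (C | B)  (((D | B) -> A) ^ (C | B))  (B & A)  (A -> B)  φ
0  0  0  0        0           1            0                 1                  0        1      1
0  0  0  1        1           0            0                 0                  0        1      1
0  0  1  0        0           1            1                 0                  0        1      1
0  0  1  1        1           0            1                 1                  0        1      1
0  1  0  0        1           0            1                 1                  0        1      1
0  1  0  1        1           0            1                 1                  0        1      1
0  1  1  0        1           0            1                 1                  0        1      1
0  1  1  1        1           0            1                 1                  0        1      1
1  0  0  0        0           1            0                 1                  0        0      0
1  0  0  1        1           1            0                 1                  0        0      0
1  0  1  0        0           1            1                 0                  0        0      1
1  0  1  1        1           1            1                 0                  0        0      1
1  1  0  0        1           1            1                 0                  1        1      1
1  1  0  1        1           1            1                 0                  1        1      1
1  1  1  0        1           1            1                 0                  1        1      1
1  1  1  1        1           1            1                 0                  1        1      1
The formula is true on 14 of the 16 rows.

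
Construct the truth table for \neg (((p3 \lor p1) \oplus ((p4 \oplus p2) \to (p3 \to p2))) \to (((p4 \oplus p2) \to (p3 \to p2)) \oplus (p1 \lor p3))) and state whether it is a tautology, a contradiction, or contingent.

p1 | p2 | p3 | p4 | φ
-- | -- | -- | -- | -
T  | T  | T  | T  | F
T  | T  | T  | F  | F
T  | T  | F  | T  | F
T  | T  | F  | F  | F
T  | F  | T  | T  | F
T  | F  | T  | F  | F
T  | F  | F  | T  | F
T  | F  | F  | F  | F
F  | T  | T  | T  | F
F  | T  | T  | F  | F
F  | T  | F  | T  | F
F  | T  | F  | F  | F
F  | F  | T  | T  | F
F  | F  | T  | F  | F
F  | F  | F  | T  | F
F  | F  | F  | F  | F
Every row is F, so the formula is a contradiction.

contradiction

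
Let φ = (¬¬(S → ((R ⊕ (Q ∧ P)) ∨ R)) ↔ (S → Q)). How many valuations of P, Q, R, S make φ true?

13

P  Q  R  S  |  (Q ∧ P)  (R ⊕ (Q ∧ P))  ((R ⊕ (Q ∧ P)) ∨ R)  (S → ((R ⊕ (Q ∧ P)) ∨ R))  ¬(S → ((R ⊕ (Q ∧ P)) ∨ R))  ¬¬(S → ((R ⊕ (Q ∧ P)) ∨ R))  (S → Q)  φ
1  1  1  1  |     1           0                 1                       1                          0                            1                  1     1
1  1  1  0  |     1           0                 1                       1                          0                            1                  1     1
1  1  0  1  |     1           1                 1                       1                          0                            1                  1     1
1  1  0  0  |     1           1                 1                       1                          0                            1                  1     1
1  0  1  1  |     0           1                 1                       1                          0                            1                  0     0
1  0  1  0  |     0           1                 1                       1                          0                            1                  1     1
1  0  0  1  |     0           0                 0                       0                          1                            0                  0     1
1  0  0  0  |     0           0                 0                       1                          0                            1                  1     1
0  1  1  1  |     0           1                 1                       1                          0                            1                  1     1
0  1  1  0  |     0           1                 1                       1                          0                            1                  1     1
0  1  0  1  |     0           0                 0                       0                          1                            0                  1     0
0  1  0  0  |     0           0                 0                       1                          0                            1                  1     1
0  0  1  1  |     0           1                 1                       1                          0                            1                  0     0
0  0  1  0  |     0           1                 1                       1                          0                            1                  1     1
0  0  0  1  |     0           0                 0                       0                          1                            0                  0     1
0  0  0  0  |     0           0                 0                       1                          0                            1                  1     1
The formula is true on 13 of the 16 rows.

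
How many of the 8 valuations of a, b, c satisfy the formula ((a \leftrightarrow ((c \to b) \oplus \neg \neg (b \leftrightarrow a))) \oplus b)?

6

a | b | c || (c \to b) | (b \leftrightarrow a) | \neg (b \leftrightarrow a) | φ
1 | 1 | 1 ||     1     |           1           |             0              | 1
1 | 1 | 0 ||     1     |           1           |             0              | 1
1 | 0 | 1 ||     0     |           0           |             1              | 0
1 | 0 | 0 ||     1     |           0           |             1              | 1
0 | 1 | 1 ||     1     |           0           |             1              | 1
0 | 1 | 0 ||     1     |           0           |             1              | 1
0 | 0 | 1 ||     0     |           1           |             0              | 0
0 | 0 | 0 ||     1     |           1           |             0              | 1
The formula is true on 6 of the 8 rows.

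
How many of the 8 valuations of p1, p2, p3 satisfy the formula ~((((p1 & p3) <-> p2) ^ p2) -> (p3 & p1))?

p1  p2  p3  |  (p1 & p3)  ((p1 & p3) <-> p2)  (((p1 & p3) <-> p2) ^ p2)  (p3 & p1)  φ
T   T   T   |      T              T                       F                  T      F
T   T   F   |      F              F                       T                  F      T
T   F   T   |      T              F                       F                  T      F
T   F   F   |      F              T                       T                  F      T
F   T   T   |      F              F                       T                  F      T
F   T   F   |      F              F                       T                  F      T
F   F   T   |      F              T                       T                  F      T
F   F   F   |      F              T                       T                  F      T
The formula is true on 6 of the 8 rows.

6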